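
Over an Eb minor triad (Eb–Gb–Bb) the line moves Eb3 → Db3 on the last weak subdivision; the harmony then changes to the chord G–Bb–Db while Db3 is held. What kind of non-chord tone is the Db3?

Db3 is an anticipation.

The harmony at that moment is Eb minor triad (Eb, Gb, Bb); Db3 is not a chord tone.
It is approached by step down from Eb3 and then sustained as the same pitch into the next harmony.
Arriving early and becoming a chord tone when the harmony changes — an anticipation.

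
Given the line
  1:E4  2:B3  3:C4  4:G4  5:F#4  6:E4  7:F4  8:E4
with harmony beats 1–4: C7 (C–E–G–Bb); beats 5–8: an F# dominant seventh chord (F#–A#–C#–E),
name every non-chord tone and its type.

B3 (beat 2) — appoggiatura; F4 (beat 7) — neighbor tone.

The harmony at that moment is C dominant seventh chord (C, E, G, Bb); B3 is not a chord tone.
It is approached by leap down from E4 and left by step up to C4.
Leap in, step out — an appoggiatura.
The harmony at that moment is F# dominant seventh chord (F#, A#, C#, E); F4 is not a chord tone.
It is approached by step up from E4 and left by step down to E4.
Step away and step back to the same note — a neighbor tone (upper neighbor).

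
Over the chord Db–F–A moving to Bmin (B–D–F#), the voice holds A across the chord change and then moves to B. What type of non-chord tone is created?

A is a retardation.

The harmony at that moment is B minor triad (B, D, F#); A is not a chord tone.
It is held over (the same pitch as the preceding A) and left by step up to B.
Held over from the previous chord and resolving up by step — a retardation.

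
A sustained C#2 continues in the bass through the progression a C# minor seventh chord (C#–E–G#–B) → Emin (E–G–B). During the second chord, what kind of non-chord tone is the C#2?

The harmony at that moment is E minor triad (E, G, B); C#2 is not a chord tone.
It is held over (the same pitch as the preceding C#2) and then sustained as the same pitch into the next harmony.
Sustained through a change of harmony — a pedal tone.

Pedal tone (pedal point).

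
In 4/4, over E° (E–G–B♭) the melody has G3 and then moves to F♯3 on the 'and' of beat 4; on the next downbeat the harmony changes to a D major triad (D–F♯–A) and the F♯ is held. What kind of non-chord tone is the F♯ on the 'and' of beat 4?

The harmony at that moment is E diminished triad (E, G, B♭); F♯3 is not a chord tone.
It is approached by step down from G3 and then sustained as the same pitch into the next harmony.
Arriving early and becoming a chord tone when the harmony changes — an anticipation.

Anticipation.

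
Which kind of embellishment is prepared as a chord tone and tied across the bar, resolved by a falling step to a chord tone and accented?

Approach: by preparation — the pitch is first a chord tone, then held (tied or repeated) while the harmony changes under it. Departure: down by step. Metric position: strong.
A prepared dissonance that resolves downward by step — a suspension. (The same figure resolving upward would be a retardation.)

Suspension.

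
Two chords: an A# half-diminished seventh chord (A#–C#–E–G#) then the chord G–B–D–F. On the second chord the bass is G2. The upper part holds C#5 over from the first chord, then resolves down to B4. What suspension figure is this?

At the second chord the bass is G2. The suspended C#5 lies a fourth above the bass; after resolving down by step to B4, the interval above the bass becomes a third.
Suspension figures are named by those two intervals: 4–3.

4–3 suspension.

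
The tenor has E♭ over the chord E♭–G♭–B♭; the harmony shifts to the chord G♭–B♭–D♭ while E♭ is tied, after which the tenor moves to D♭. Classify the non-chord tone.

E♭ is a suspension.

The harmony at that moment is G♭ major triad (G♭, B♭, D♭); E♭ is not a chord tone.
It is held over (the same pitch as the preceding E♭) and left by step down to D♭.
Held over from the previous chord and resolving down by step — a suspension.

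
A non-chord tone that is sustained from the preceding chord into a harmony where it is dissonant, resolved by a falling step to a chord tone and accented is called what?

Approach: by preparation — the pitch is first a chord tone, then held (tied or repeated) while the harmony changes under it. Departure: down by step. Metric position: strong.
A prepared dissonance that resolves downward by step — a suspension. (The same figure resolving upward would be a retardation.)

Suspension.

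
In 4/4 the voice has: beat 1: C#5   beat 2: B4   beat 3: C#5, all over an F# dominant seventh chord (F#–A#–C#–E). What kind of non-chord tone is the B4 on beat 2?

The harmony at that moment is F# dominant seventh chord (F#, A#, C#, E); B4 is not a chord tone.
It is approached by step down from C#5 and left by step up to C#5.
Step away and step back to the same note — a neighbor tone (lower neighbor).

Lower neighbor tone.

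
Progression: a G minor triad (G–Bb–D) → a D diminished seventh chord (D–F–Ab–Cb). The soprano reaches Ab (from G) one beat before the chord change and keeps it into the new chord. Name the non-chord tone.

Ab is an anticipation.

The harmony at that moment is G minor triad (G, Bb, D); Ab is not a chord tone.
It is approached by step up from G and then sustained as the same pitch into the next harmony.
Arriving early and becoming a chord tone when the harmony changes — an anticipation.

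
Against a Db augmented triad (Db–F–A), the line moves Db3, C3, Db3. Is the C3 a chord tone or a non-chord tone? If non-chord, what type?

Non-chord tone — a neighbor tone.

The harmony at that moment is Db augmented triad (Db, F, A); C3 is not a chord tone.
It is approached by step down from Db3 and left by step up to Db3.
Step away and step back to the same note — a neighbor tone (lower neighbor).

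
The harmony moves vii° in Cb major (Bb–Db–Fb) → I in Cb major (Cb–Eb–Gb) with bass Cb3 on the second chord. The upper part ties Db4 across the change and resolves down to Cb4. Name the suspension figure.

9–8 suspension.

At the second chord the bass is Cb3. The suspended Db4 lies a ninth above the bass; after resolving down by step to Cb4, the interval above the bass becomes an octave.
Suspension figures are named by those two intervals: 9–8.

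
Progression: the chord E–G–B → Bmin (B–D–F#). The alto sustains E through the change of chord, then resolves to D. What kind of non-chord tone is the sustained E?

The harmony at that moment is B minor triad (B, D, F#); E is not a chord tone.
It is held over (the same pitch as the preceding E) and left by step down to D.
Held over from the previous chord and resolving down by step — a suspension.

E is a suspension.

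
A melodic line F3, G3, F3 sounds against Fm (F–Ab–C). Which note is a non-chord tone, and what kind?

G3 is a neighbor tone.

The harmony at that moment is F minor triad (F, Ab, C); G3 is not a chord tone.
It is approached by step up from F3 and left by step down to F3.
Step away and step back to the same note — a neighbor tone (upper neighbor).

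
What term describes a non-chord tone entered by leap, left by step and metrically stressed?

Approach: by leap. Departure: by step. Metric position: strong.
Leap in, step out, in a metrically strong position — an appoggiatura. (It is the mirror image of the escape tone, which steps in and leaps out from a weak position.)

Appoggiatura.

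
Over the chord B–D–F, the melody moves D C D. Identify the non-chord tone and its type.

C is a neighbor tone.

The harmony at that moment is B diminished triad (B, D, F); C is not a chord tone.
It is approached by step down from D and left by step up to D.
Step away and step back to the same note — a neighbor tone (lower neighbor).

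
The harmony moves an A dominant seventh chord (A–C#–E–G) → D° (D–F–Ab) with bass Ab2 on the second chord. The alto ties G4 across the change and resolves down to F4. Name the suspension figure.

At the second chord the bass is Ab2. The suspended G4 lies a seventh above the bass; after resolving down by step to F4, the interval above the bass becomes a sixth.
Suspension figures are named by those two intervals: 7–6.

7–6 suspension.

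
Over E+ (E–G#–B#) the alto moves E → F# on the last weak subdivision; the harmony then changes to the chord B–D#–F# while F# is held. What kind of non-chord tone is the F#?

The harmony at that moment is E augmented triad (E, G#, B#); F# is not a chord tone.
It is approached by step up from E and then sustained as the same pitch into the next harmony.
Arriving early and becoming a chord tone when the harmony changes — an anticipation.

F# is an anticipation.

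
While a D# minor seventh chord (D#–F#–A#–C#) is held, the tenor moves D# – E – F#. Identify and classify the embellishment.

E is a passing tone.

The harmony at that moment is D# minor seventh chord (D#, F#, A#, C#); E is not a chord tone.
It is approached by step up from D# and left by step up to F#.
Step in, step out in the same direction — a passing tone.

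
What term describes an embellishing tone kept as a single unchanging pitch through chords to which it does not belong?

Pedal tone.

Approach: none. Departure: none — a single pitch is sustained while the chords change around it, passing through harmonies that do not contain it.
No melodic motion at all; the dissonance is created entirely by the moving harmonies against the stationary note — a pedal tone (pedal point).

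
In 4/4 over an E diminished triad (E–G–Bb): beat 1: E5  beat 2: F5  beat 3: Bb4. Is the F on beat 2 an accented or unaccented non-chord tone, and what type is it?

The harmony at that moment is E diminished triad (E, G, Bb); F5 is not a chord tone.
It is approached by step up from E5 and left by leap down to Bb4.
Step in, leap out — an escape tone.
It falls on a weak beat, so it is unaccented.

Unaccented escape tone.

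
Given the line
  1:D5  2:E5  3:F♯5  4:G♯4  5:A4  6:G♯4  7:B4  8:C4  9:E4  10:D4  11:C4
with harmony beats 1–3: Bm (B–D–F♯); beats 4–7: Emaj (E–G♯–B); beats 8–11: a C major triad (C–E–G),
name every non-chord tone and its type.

The harmony at that moment is B minor triad (B, D, F♯); E5 is not a chord tone.
It is approached by step up from D5 and left by step up to F♯5.
Step in, step out in the same direction — a passing tone.
The harmony at that moment is E major triad (E, G♯, B); A4 is not a chord tone.
It is approached by step up from G♯4 and left by step down to G♯4.
Step away and step back to the same note — a neighbor tone (upper neighbor).
The harmony at that moment is C major triad (C, E, G); D4 is not a chord tone.
It is approached by step down from E4 and left by step down to C4.
Step in, step out in the same direction — a passing tone.

E5 (beat 2) — passing tone; A4 (beat 5) — neighbor tone; D4 (beat 10) — passing tone.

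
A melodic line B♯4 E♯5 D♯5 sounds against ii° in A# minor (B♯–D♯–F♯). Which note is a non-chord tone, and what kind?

The harmony at that moment is B♯ diminished triad (B♯, D♯, F♯); E♯5 is not a chord tone.
It is approached by leap up from B♯4 and left by step down to D♯5.
Leap in, step out — an appoggiatura.

E♯5 is an appoggiatura.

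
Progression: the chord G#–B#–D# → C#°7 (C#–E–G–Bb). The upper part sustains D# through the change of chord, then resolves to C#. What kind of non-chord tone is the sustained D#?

The harmony at that moment is C# diminished seventh chord (C#, E, G, Bb); D# is not a chord tone.
It is held over (the same pitch as the preceding D#) and left by step down to C#.
Held over from the previous chord and resolving down by step — a suspension.

D# is a suspension.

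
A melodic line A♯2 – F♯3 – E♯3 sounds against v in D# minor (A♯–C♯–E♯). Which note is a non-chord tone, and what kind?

The harmony at that moment is A♯ minor triad (A♯, C♯, E♯); F♯3 is not a chord tone.
It is approached by leap up from A♯2 and left by step down to E♯3.
Leap in, step out — an appoggiatura.

F♯3 is an appoggiatura.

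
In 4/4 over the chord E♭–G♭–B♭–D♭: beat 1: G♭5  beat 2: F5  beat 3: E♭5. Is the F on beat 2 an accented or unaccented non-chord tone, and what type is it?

The harmony at that moment is E♭ minor seventh chord (E♭, G♭, B♭, D♭); F5 is not a chord tone.
It is approached by step down from G♭5 and left by step down to E♭5.
Step in, step out in the same direction — a passing tone.
It falls on a weak beat, so it is unaccented.

Unaccented passing tone.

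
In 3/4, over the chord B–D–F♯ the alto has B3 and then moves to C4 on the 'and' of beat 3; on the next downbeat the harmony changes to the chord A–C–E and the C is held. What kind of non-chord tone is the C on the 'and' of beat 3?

Anticipation.

The harmony at that moment is B minor triad (B, D, F♯); C4 is not a chord tone.
It is approached by step up from B3 and then sustained as the same pitch into the next harmony.
Arriving early and becoming a chord tone when the harmony changes — an anticipation.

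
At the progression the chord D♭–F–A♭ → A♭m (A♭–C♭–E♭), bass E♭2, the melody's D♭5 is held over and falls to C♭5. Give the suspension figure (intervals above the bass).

At the second chord the bass is E♭2. The suspended D♭5 lies a seventh above the bass; after resolving down by step to C♭5, the interval above the bass becomes a sixth.
Suspension figures are named by those two intervals: 7–6.

7–6 suspension.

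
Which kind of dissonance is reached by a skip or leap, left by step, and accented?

Appoggiatura.

Approach: by leap. Departure: by step. Metric position: strong.
Leap in, step out, in a metrically strong position — an appoggiatura. (It is the mirror image of the escape tone, which steps in and leaps out from a weak position.)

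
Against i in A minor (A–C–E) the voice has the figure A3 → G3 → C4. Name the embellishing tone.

G3 is an escape tone.

The harmony at that moment is A minor triad (A, C, E); G3 is not a chord tone.
It is approached by step down from A3 and left by leap up to C4.
Step in, leap out — an escape tone.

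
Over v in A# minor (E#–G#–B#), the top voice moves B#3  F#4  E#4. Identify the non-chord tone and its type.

F#4 is an appoggiatura.

The harmony at that moment is E# minor triad (E#, G#, B#); F#4 is not a chord tone.
It is approached by leap up from B#3 and left by step down to E#4.
Leap in, step out — an appoggiatura.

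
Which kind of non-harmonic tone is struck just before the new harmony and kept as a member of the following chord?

Anticipation.

Approach: ahead of the chord change (typically by step), so it is dissonant against the current harmony. Departure: none — the same pitch is restated or held and is a chord tone of the new harmony.
Dissonant first, consonant once the harmony catches up: the note simply arrives early — an anticipation. (The reverse timing, consonant first and dissonant after the change, would be a suspension or retardation.)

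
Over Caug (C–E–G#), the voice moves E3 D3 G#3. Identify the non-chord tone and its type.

The harmony at that moment is C augmented triad (C, E, G#); D3 is not a chord tone.
It is approached by step down from E3 and left by leap up to G#3.
Step in, leap out — an escape tone.

D3 is an escape tone.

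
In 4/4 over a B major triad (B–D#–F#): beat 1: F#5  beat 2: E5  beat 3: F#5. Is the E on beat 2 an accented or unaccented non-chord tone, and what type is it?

Unaccented neighbor tone.

The harmony at that moment is B major triad (B, D#, F#); E5 is not a chord tone.
It is approached by step down from F#5 and left by step up to F#5.
Step away and step back to the same note — a neighbor tone (lower neighbor).
It falls on a weak beat, so it is unaccented.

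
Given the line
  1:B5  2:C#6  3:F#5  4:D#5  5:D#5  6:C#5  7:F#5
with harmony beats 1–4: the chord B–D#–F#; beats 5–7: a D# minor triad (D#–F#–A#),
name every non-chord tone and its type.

C#6 (beat 2) — escape tone; C#5 (beat 6) — escape tone.

The harmony at that moment is B major triad (B, D#, F#); C#6 is not a chord tone.
It is approached by step up from B5 and left by leap down to F#5.
Step in, leap out — an escape tone.
The harmony at that moment is D# minor triad (D#, F#, A#); C#5 is not a chord tone.
It is approached by step down from D#5 and left by leap up to F#5.
Step in, leap out — an escape tone.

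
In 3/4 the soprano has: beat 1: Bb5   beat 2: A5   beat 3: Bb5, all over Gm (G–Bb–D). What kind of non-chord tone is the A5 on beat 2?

The harmony at that moment is G minor triad (G, Bb, D); A5 is not a chord tone.
It is approached by step down from Bb5 and left by step up to Bb5.
Step away and step back to the same note — a neighbor tone (lower neighbor).

Lower neighbor tone.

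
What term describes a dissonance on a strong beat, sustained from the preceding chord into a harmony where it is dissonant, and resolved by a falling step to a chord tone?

Suspension.

Approach: by preparation — the pitch is first a chord tone, then held (tied or repeated) while the harmony changes under it. Departure: down by step. Metric position: strong.
A prepared dissonance that resolves downward by step — a suspension. (The same figure resolving upward would be a retardation.)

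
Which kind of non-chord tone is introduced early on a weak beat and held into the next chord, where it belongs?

Approach: ahead of the chord change (typically by step), so it is dissonant against the current harmony. Departure: none — the same pitch is restated or held and is a chord tone of the new harmony.
Dissonant first, consonant once the harmony catches up: the note simply arrives early — an anticipation. (The reverse timing, consonant first and dissonant after the change, would be a suspension or retardation.)

Anticipation.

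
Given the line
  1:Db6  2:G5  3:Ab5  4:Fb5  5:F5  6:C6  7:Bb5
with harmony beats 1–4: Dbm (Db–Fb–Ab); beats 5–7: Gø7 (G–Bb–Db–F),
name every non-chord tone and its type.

The harmony at that moment is Db minor triad (Db, Fb, Ab); G5 is not a chord tone.
It is approached by leap down from Db6 and left by step up to Ab5.
Leap in, step out — an appoggiatura.
The harmony at that moment is G half-diminished seventh chord (G, Bb, Db, F); C6 is not a chord tone.
It is approached by leap up from F5 and left by step down to Bb5.
Leap in, step out — an appoggiatura.

G5 (beat 2) — appoggiatura; C6 (beat 6) — appoggiatura.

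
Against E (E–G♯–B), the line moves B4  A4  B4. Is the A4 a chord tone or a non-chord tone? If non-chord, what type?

The harmony at that moment is E major triad (E, G♯, B); A4 is not a chord tone.
It is approached by step down from B4 and left by step up to B4.
Step away and step back to the same note — a neighbor tone (lower neighbor).

Non-chord tone — a neighbor tone.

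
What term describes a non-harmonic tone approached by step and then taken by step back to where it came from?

Neighbor tone.

Approach: by step. Departure: by step in the opposite direction, back to the starting pitch.
Stepwise on both sides but reversing to return to the same chord tone — a neighbor tone. (Had it continued onward in the same direction it would be a passing tone instead.)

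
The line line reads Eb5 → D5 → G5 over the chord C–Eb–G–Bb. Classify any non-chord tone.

The harmony at that moment is C minor seventh chord (C, Eb, G, Bb); D5 is not a chord tone.
It is approached by step down from Eb5 and left by leap up to G5.
Step in, leap out — an escape tone.

D5 is an escape tone.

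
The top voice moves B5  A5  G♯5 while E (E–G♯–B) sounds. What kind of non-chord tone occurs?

A5 is a passing tone.

The harmony at that moment is E major triad (E, G♯, B); A5 is not a chord tone.
It is approached by step down from B5 and left by step down to G♯5.
Step in, step out in the same direction — a passing tone.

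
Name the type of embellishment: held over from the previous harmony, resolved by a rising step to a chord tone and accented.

Approach: by preparation — the pitch is first a chord tone, then held (tied or repeated) while the harmony changes under it. Departure: up by step. Metric position: strong.
A prepared dissonance that resolves upward by step — a retardation. (The same figure resolving downward would be a suspension.)

Retardation.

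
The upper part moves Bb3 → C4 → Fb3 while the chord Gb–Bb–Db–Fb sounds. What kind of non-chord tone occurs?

C4 is an escape tone.

The harmony at that moment is Gb dominant seventh chord (Gb, Bb, Db, Fb); C4 is not a chord tone.
It is approached by step up from Bb3 and left by leap down to Fb3.
Step in, leap out — an escape tone.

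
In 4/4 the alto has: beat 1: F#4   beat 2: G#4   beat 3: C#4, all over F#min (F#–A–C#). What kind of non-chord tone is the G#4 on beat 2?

The harmony at that moment is F# minor triad (F#, A, C#); G#4 is not a chord tone.
It is approached by step up from F#4 and left by leap down to C#4.
Step in, leap out, on a weak beat — an escape tone.

Escape tone.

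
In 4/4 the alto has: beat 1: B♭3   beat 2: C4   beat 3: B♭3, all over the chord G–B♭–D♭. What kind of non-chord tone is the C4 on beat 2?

Upper neighbor tone.

The harmony at that moment is G diminished triad (G, B♭, D♭); C4 is not a chord tone.
It is approached by step up from B♭3 and left by step down to B♭3.
Step away and step back to the same note — a neighbor tone (upper neighbor).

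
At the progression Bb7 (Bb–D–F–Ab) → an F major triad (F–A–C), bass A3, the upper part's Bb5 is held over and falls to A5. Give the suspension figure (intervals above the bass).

At the second chord the bass is A3. The suspended Bb5 lies a ninth above the bass; after resolving down by step to A5, the interval above the bass becomes an octave.
Suspension figures are named by those two intervals: 9–8.

9–8 suspension.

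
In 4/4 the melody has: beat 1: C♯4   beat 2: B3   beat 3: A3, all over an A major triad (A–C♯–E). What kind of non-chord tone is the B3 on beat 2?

Passing tone.

The harmony at that moment is A major triad (A, C♯, E); B3 is not a chord tone.
It is approached by step down from C♯4 and left by step down to A3.
Step in, step out in the same direction — a passing tone.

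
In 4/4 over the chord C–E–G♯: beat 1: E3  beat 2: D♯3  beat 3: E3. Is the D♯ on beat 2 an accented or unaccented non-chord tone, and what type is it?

Unaccented neighbor tone.

The harmony at that moment is C augmented triad (C, E, G♯); D♯3 is not a chord tone.
It is approached by step down from E3 and left by step up to E3.
Step away and step back to the same note — a neighbor tone (lower neighbor).
It falls on a weak beat, so it is unaccented.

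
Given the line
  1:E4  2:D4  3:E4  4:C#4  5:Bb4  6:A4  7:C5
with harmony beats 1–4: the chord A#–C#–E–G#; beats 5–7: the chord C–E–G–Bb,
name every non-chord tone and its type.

The harmony at that moment is A# half-diminished seventh chord (A#, C#, E, G#); D4 is not a chord tone.
It is approached by step down from E4 and left by step up to E4.
Step away and step back to the same note — a neighbor tone (lower neighbor).
The harmony at that moment is C dominant seventh chord (C, E, G, Bb); A4 is not a chord tone.
It is approached by step down from Bb4 and left by leap up to C5.
Step in, leap out — an escape tone.

D4 (beat 2) — neighbor tone; A4 (beat 6) — escape tone.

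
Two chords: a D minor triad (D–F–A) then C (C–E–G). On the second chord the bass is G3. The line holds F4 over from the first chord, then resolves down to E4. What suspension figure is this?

At the second chord the bass is G3. The suspended F4 lies a seventh above the bass; after resolving down by step to E4, the interval above the bass becomes a sixth.
Suspension figures are named by those two intervals: 7–6.

7–6 suspension.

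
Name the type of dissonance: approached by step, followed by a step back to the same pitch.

Neighbor tone.

Approach: by step. Departure: by step in the opposite direction, back to the starting pitch.
Stepwise on both sides but reversing to return to the same chord tone — a neighbor tone. (Had it continued onward in the same direction it would be a passing tone instead.)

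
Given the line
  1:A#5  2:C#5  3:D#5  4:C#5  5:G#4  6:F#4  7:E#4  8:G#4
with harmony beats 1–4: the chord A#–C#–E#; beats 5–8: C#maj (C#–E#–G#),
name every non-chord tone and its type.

D#5 (beat 3) — neighbor tone; F#4 (beat 6) — passing tone.

The harmony at that moment is A# minor triad (A#, C#, E#); D#5 is not a chord tone.
It is approached by step up from C#5 and left by step down to C#5.
Step away and step back to the same note — a neighbor tone (upper neighbor).
The harmony at that moment is C# major triad (C#, E#, G#); F#4 is not a chord tone.
It is approached by step down from G#4 and left by step down to E#4.
Step in, step out in the same direction — a passing tone.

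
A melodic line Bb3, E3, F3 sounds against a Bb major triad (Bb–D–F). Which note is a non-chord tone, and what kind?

The harmony at that moment is Bb major triad (Bb, D, F); E3 is not a chord tone.
It is approached by leap down from Bb3 and left by step up to F3.
Leap in, step out — an appoggiatura.

E3 is an appoggiatura.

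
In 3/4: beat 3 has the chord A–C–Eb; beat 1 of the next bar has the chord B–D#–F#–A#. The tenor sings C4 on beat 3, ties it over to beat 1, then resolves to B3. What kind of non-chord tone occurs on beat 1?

Suspension.

The harmony at that moment is B major seventh chord (B, D#, F#, A#); C4 is not a chord tone.
It is held over (the same pitch as the preceding C4) and left by step down to B3.
Held over from the previous chord and resolving down by step — a suspension.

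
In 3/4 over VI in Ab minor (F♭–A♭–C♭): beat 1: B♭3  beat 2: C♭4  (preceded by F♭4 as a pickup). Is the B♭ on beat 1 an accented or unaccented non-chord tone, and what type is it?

Accented appoggiatura.

The harmony at that moment is F♭ major triad (F♭, A♭, C♭); B♭3 is not a chord tone.
It is approached by leap down from F♭4 and left by step up to C♭4.
Leap in, step out — an appoggiatura.
It falls on the downbeat, so it is accented.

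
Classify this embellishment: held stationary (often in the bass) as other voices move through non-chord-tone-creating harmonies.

Approach: none. Departure: none — a single pitch is sustained while the chords change around it, passing through harmonies that do not contain it.
No melodic motion at all; the dissonance is created entirely by the moving harmonies against the stationary note — a pedal tone (pedal point).

Pedal tone.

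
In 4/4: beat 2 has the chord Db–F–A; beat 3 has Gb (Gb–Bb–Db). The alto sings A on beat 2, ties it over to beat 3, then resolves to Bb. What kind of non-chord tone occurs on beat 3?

The harmony at that moment is Gb major triad (Gb, Bb, Db); A is not a chord tone.
It is held over (the same pitch as the preceding A) and left by step up to Bb.
Held over from the previous chord and resolving up by step — a retardation.

Retardation.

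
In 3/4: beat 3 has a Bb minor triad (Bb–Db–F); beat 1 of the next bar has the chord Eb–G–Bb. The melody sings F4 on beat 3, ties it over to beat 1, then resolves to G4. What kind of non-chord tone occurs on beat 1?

Retardation.

The harmony at that moment is Eb major triad (Eb, G, Bb); F4 is not a chord tone.
It is held over (the same pitch as the preceding F4) and left by step up to G4.
Held over from the previous chord and resolving up by step — a retardation.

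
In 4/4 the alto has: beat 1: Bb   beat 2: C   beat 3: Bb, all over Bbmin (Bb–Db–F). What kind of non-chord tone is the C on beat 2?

The harmony at that moment is Bb minor triad (Bb, Db, F); C is not a chord tone.
It is approached by step up from Bb and left by step down to Bb.
Step away and step back to the same note — a neighbor tone (upper neighbor).

Upper neighbor tone.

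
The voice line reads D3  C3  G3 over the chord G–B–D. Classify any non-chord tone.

C3 is an escape tone.

The harmony at that moment is G major triad (G, B, D); C3 is not a chord tone.
It is approached by step down from D3 and left by leap up to G3.
Step in, leap out — an escape tone.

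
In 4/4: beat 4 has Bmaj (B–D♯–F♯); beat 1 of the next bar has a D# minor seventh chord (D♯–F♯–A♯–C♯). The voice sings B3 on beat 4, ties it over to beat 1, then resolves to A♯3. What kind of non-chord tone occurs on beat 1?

The harmony at that moment is D♯ minor seventh chord (D♯, F♯, A♯, C♯); B3 is not a chord tone.
It is held over (the same pitch as the preceding B3) and left by step down to A♯3.
Held over from the previous chord and resolving down by step — a suspension.

Suspension.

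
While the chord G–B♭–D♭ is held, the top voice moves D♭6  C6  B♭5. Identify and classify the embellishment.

C6 is a passing tone.

The harmony at that moment is G diminished triad (G, B♭, D♭); C6 is not a chord tone.
It is approached by step down from D♭6 and left by step down to B♭5.
Step in, step out in the same direction — a passing tone.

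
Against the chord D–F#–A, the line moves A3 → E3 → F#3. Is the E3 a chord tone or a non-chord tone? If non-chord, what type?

The harmony at that moment is D major triad (D, F#, A); E3 is not a chord tone.
It is approached by leap down from A3 and left by step up to F#3.
Leap in, step out — an appoggiatura.

Non-chord tone — an appoggiatura.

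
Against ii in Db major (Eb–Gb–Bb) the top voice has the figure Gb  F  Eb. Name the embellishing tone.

The harmony at that moment is Eb minor triad (Eb, Gb, Bb); F is not a chord tone.
It is approached by step down from Gb and left by step down to Eb.
Step in, step out in the same direction — a passing tone.

F is a passing tone.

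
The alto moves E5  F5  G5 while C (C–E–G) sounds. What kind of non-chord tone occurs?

F5 is a passing tone.

The harmony at that moment is C major triad (C, E, G); F5 is not a chord tone.
It is approached by step up from E5 and left by step up to G5.
Step in, step out in the same direction — a passing tone.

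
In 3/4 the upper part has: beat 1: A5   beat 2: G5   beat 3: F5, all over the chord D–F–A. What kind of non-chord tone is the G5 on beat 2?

The harmony at that moment is D minor triad (D, F, A); G5 is not a chord tone.
It is approached by step down from A5 and left by step down to F5.
Step in, step out in the same direction — a passing tone.

Passing tone.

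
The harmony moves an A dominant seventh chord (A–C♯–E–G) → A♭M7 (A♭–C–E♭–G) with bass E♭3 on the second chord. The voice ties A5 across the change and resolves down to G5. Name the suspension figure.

At the second chord the bass is E♭3. The suspended A5 lies a fourth above the bass; after resolving down by step to G5, the interval above the bass becomes a third.
Suspension figures are named by those two intervals: 4–3.

4–3 suspension.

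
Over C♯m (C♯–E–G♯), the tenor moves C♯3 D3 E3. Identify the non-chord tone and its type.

D3 is a passing tone.

The harmony at that moment is C♯ minor triad (C♯, E, G♯); D3 is not a chord tone.
It is approached by step up from C♯3 and left by step up to E3.
Step in, step out in the same direction — a passing tone.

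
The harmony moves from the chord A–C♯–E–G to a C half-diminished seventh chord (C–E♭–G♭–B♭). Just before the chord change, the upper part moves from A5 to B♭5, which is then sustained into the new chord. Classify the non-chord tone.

B♭5 is an anticipation.

The harmony at that moment is A dominant seventh chord (A, C♯, E, G); B♭5 is not a chord tone.
It is approached by step up from A5 and then sustained as the same pitch into the next harmony.
Arriving early and becoming a chord tone when the harmony changes — an anticipation.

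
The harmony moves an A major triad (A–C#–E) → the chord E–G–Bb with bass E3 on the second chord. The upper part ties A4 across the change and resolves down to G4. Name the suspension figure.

At the second chord the bass is E3. The suspended A4 lies a fourth above the bass; after resolving down by step to G4, the interval above the bass becomes a third.
Suspension figures are named by those two intervals: 4–3.

4–3 suspension.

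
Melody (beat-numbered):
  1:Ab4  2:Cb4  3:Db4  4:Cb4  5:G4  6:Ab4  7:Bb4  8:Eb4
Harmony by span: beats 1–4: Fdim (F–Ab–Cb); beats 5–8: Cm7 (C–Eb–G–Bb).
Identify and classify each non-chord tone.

Db4 (beat 3) — neighbor tone; Ab4 (beat 6) — passing tone.

The harmony at that moment is F diminished triad (F, Ab, Cb); Db4 is not a chord tone.
It is approached by step up from Cb4 and left by step down to Cb4.
Step away and step back to the same note — a neighbor tone (upper neighbor).
The harmony at that moment is C minor seventh chord (C, Eb, G, Bb); Ab4 is not a chord tone.
It is approached by step up from G4 and left by step up to Bb4.
Step in, step out in the same direction — a passing tone.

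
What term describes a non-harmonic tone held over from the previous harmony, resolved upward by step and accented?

Approach: by preparation — the pitch is first a chord tone, then held (tied or repeated) while the harmony changes under it. Departure: up by step. Metric position: strong.
A prepared dissonance that resolves upward by step — a retardation. (The same figure resolving downward would be a suspension.)

Retardation.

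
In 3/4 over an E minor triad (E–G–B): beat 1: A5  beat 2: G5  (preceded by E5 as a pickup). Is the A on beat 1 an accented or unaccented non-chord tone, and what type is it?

Accented appoggiatura.

The harmony at that moment is E minor triad (E, G, B); A5 is not a chord tone.
It is approached by leap up from E5 and left by step down to G5.
Leap in, step out — an appoggiatura.
It falls on the downbeat, so it is accented.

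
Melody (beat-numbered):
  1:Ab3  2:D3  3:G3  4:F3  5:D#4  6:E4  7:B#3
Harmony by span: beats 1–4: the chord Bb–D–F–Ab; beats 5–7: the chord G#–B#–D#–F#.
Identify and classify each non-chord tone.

The harmony at that moment is Bb dominant seventh chord (Bb, D, F, Ab); G3 is not a chord tone.
It is approached by leap up from D3 and left by step down to F3.
Leap in, step out — an appoggiatura.
The harmony at that moment is G# dominant seventh chord (G#, B#, D#, F#); E4 is not a chord tone.
It is approached by step up from D#4 and left by leap down to B#3.
Step in, leap out — an escape tone.

G3 (beat 3) — appoggiatura; E4 (beat 6) — escape tone.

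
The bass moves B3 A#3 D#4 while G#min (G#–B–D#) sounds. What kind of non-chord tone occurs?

The harmony at that moment is G# minor triad (G#, B, D#); A#3 is not a chord tone.
It is approached by step down from B3 and left by leap up to D#4.
Step in, leap out — an escape tone.

A#3 is an escape tone.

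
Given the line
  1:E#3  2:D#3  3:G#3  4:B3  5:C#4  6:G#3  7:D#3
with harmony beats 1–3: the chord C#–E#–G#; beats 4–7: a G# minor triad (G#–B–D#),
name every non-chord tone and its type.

The harmony at that moment is C# major triad (C#, E#, G#); D#3 is not a chord tone.
It is approached by step down from E#3 and left by leap up to G#3.
Step in, leap out — an escape tone.
The harmony at that moment is G# minor triad (G#, B, D#); C#4 is not a chord tone.
It is approached by step up from B3 and left by leap down to G#3.
Step in, leap out — an escape tone.

D#3 (beat 2) — escape tone; C#4 (beat 5) — escape tone.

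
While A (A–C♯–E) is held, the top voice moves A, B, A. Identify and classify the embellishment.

B is a neighbor tone.

The harmony at that moment is A major triad (A, C♯, E); B is not a chord tone.
It is approached by step up from A and left by step down to A.
Step away and step back to the same note — a neighbor tone (upper neighbor).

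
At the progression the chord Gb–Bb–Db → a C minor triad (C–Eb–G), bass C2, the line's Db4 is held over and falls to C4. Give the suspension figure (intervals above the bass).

At the second chord the bass is C2. The suspended Db4 lies a ninth above the bass; after resolving down by step to C4, the interval above the bass becomes an octave.
Suspension figures are named by those two intervals: 9–8.

9–8 suspension.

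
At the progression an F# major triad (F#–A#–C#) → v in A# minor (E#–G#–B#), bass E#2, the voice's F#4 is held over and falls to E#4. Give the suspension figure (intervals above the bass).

At the second chord the bass is E#2. The suspended F#4 lies a ninth above the bass; after resolving down by step to E#4, the interval above the bass becomes an octave.
Suspension figures are named by those two intervals: 9–8.

9–8 suspension.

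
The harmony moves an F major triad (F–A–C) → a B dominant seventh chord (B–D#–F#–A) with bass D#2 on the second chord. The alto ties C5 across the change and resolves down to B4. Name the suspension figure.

At the second chord the bass is D#2. The suspended C5 lies a seventh above the bass; after resolving down by step to B4, the interval above the bass becomes a sixth.
Suspension figures are named by those two intervals: 7–6.

7–6 suspension.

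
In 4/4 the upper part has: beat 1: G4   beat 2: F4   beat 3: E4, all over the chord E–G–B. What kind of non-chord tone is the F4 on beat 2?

The harmony at that moment is E minor triad (E, G, B); F4 is not a chord tone.
It is approached by step down from G4 and left by step down to E4.
Step in, step out in the same direction — a passing tone.

Passing tone.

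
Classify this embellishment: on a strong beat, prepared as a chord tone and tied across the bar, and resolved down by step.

Approach: by preparation — the pitch is first a chord tone, then held (tied or repeated) while the harmony changes under it. Departure: down by step. Metric position: strong.
A prepared dissonance that resolves downward by step — a suspension. (The same figure resolving upward would be a retardation.)

Suspension.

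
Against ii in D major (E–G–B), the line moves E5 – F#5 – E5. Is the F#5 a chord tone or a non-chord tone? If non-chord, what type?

The harmony at that moment is E minor triad (E, G, B); F#5 is not a chord tone.
It is approached by step up from E5 and left by step down to E5.
Step away and step back to the same note — a neighbor tone (upper neighbor).

Non-chord tone — a neighbor tone.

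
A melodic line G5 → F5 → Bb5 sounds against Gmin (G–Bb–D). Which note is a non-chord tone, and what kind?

The harmony at that moment is G minor triad (G, Bb, D); F5 is not a chord tone.
It is approached by step down from G5 and left by leap up to Bb5.
Step in, leap out — an escape tone.

F5 is an escape tone.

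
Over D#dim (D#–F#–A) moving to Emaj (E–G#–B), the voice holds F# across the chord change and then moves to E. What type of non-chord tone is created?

F# is a suspension.

The harmony at that moment is E major triad (E, G#, B); F# is not a chord tone.
It is held over (the same pitch as the preceding F#) and left by step down to E.
Held over from the previous chord and resolving down by step — a suspension.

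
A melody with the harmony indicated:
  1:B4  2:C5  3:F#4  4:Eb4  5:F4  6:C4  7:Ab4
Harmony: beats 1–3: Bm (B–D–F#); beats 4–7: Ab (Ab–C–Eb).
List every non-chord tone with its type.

The harmony at that moment is B minor triad (B, D, F#); C5 is not a chord tone.
It is approached by step up from B4 and left by leap down to F#4.
Step in, leap out — an escape tone.
The harmony at that moment is Ab major triad (Ab, C, Eb); F4 is not a chord tone.
It is approached by step up from Eb4 and left by leap down to C4.
Step in, leap out — an escape tone.

C5 (beat 2) — escape tone; F4 (beat 5) — escape tone.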